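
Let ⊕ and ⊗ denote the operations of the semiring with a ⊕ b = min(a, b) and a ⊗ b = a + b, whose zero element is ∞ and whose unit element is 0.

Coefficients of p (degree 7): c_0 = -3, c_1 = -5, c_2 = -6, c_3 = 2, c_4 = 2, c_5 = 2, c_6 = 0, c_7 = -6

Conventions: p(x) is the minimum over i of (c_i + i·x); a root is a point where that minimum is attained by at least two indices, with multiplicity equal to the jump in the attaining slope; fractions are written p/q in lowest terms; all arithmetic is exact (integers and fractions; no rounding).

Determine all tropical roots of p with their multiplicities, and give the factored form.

hull edge (i=0, c=-3) to (i=1, c=-5): slope -2, span 1
hull edge (i=1, c=-5) to (i=2, c=-6): slope -1, span 1
hull edge (i=2, c=-6) to (i=7, c=-6): slope 0, span 5
Factored form: p(x) = -6 ⊗ (x ⊕ 0) ⊗ (x ⊕ 0) ⊗ (x ⊕ 0) ⊗ (x ⊕ 0) ⊗ (x ⊕ 0) ⊗ (x ⊕ 1) ⊗ (x ⊕ 2)
Answer: roots = 0 (mult 5), 1 (mult 1), 2 (mult 1)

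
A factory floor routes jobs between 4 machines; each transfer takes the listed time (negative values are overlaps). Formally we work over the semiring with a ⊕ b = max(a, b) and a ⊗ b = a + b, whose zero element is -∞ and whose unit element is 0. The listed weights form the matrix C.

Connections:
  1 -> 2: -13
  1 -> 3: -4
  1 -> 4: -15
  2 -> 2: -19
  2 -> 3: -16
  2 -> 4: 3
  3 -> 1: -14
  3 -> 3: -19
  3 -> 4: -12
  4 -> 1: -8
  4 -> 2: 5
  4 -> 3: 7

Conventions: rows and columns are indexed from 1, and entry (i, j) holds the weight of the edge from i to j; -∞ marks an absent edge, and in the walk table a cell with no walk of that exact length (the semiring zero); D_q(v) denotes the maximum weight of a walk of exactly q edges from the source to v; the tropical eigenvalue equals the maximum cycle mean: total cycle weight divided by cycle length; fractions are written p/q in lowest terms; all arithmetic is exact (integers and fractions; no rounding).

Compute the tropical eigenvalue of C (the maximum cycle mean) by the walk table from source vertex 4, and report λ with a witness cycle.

q=0: [-∞, -∞, -∞, 0]
q=1: [-8, 5, 7, -∞]
q=2: [-7, -14, -11, 8]
q=3: [0, 13, 15, -11]
q=4: [1, -6, -3, 16]
Optimal cycle mean attained by: cycle 2->4->2, total 3 + 5, length 2.
Answer: λ = 4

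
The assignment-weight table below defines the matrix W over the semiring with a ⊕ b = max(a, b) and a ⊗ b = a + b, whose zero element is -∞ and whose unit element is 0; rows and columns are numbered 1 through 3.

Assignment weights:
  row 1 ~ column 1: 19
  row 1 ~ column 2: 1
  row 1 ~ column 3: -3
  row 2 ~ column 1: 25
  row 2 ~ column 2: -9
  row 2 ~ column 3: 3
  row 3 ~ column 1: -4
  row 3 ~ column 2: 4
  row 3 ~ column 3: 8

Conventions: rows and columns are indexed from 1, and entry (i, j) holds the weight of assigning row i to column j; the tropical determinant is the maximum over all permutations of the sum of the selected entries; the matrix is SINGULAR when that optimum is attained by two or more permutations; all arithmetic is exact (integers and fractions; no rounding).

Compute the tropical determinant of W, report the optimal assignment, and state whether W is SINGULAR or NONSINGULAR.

σ = (1, 2, 3): 19 + (-9) + 8 = 18
σ = (1, 3, 2): 19 + 3 + 4 = 26
σ = (2, 1, 3): 1 + 25 + 8 = 34
σ = (2, 3, 1): 1 + 3 + (-4) = 0
σ = (3, 1, 2): (-3) + 25 + 4 = 26
σ = (3, 2, 1): (-3) + (-9) + (-4) = -16
Optimal value attained by: σ = (2, 1, 3).
Answer: det⊕(W) = 34; verdict: NONSINGULAR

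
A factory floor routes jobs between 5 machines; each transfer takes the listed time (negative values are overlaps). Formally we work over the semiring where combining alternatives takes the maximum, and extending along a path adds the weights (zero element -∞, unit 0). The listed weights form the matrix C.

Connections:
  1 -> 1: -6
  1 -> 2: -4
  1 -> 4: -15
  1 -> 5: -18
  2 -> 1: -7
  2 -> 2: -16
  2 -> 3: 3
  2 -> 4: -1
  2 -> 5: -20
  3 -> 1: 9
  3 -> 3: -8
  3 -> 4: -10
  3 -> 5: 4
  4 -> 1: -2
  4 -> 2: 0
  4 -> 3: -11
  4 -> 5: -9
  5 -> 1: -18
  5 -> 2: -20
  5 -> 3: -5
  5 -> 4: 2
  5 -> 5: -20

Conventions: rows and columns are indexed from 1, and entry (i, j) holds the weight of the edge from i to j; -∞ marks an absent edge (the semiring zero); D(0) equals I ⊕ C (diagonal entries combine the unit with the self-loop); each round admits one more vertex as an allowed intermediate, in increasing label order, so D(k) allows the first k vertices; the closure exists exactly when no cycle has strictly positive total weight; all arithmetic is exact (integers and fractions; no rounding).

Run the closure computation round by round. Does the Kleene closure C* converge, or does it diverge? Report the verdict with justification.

D(0):
  [0, -4, -∞, -15, -18]
  [-7, 0, 3, -1, -20]
  [9, -∞, 0, -10, 4]
  [-2, 0, -11, 0, -9]
  [-18, -20, -5, 2, 0]
D(1):
  [0, -4, -∞, -15, -18]
  [-7, 0, 3, -1, -20]
  [9, 5, 0, -6, 4]
  [-2, 0, -11, 0, -9]
  [-18, -20, -5, 2, 0]
Detection: at round 2, diagonal entry (3, 3) turns strictly positive.
Key observation: the cycle 3->1->2->3 has total weight 9 + (-4) + 3, which is strictly positive.
Answer: DIVERGES — positive cycle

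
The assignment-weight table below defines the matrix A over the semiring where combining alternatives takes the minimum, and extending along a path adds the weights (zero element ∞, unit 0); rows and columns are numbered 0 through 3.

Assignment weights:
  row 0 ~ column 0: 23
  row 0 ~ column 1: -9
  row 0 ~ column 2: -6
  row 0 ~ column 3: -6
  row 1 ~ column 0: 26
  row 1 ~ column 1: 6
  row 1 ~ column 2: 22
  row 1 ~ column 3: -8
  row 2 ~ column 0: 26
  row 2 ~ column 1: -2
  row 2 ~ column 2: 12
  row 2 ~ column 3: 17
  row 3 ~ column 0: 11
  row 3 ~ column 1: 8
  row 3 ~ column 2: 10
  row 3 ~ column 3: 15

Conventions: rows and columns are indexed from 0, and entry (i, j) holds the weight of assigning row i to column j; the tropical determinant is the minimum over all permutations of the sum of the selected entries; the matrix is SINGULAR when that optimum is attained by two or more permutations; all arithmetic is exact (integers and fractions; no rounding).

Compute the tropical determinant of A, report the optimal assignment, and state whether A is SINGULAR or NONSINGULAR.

σ = (0, 1, 2, 3): 23 + 6 + 12 + 15 = 56
σ = (0, 1, 3, 2): 23 + 6 + 17 + 10 = 56
σ = (0, 2, 1, 3): 23 + 22 + (-2) + 15 = 58
σ = (0, 2, 3, 1): 23 + 22 + 17 + 8 = 70
σ = (0, 3, 1, 2): 23 + (-8) + (-2) + 10 = 23
σ = (0, 3, 2, 1): 23 + (-8) + 12 + 8 = 35
σ = (1, 0, 2, 3): (-9) + 26 + 12 + 15 = 44
σ = (1, 0, 3, 2): (-9) + 26 + 17 + 10 = 44
σ = (1, 2, 0, 3): (-9) + 22 + 26 + 15 = 54
σ = (1, 2, 3, 0): (-9) + 22 + 17 + 11 = 41
σ = (1, 3, 0, 2): (-9) + (-8) + 26 + 10 = 19
σ = (1, 3, 2, 0): (-9) + (-8) + 12 + 11 = 6
σ = (2, 0, 1, 3): (-6) + 26 + (-2) + 15 = 33
σ = (2, 0, 3, 1): (-6) + 26 + 17 + 8 = 45
σ = (2, 1, 0, 3): (-6) + 6 + 26 + 15 = 41
σ = (2, 1, 3, 0): (-6) + 6 + 17 + 11 = 28
σ = (2, 3, 0, 1): (-6) + (-8) + 26 + 8 = 20
σ = (2, 3, 1, 0): (-6) + (-8) + (-2) + 11 = -5
σ = (3, 0, 1, 2): (-6) + 26 + (-2) + 10 = 28
σ = (3, 0, 2, 1): (-6) + 26 + 12 + 8 = 40
σ = (3, 1, 0, 2): (-6) + 6 + 26 + 10 = 36
σ = (3, 1, 2, 0): (-6) + 6 + 12 + 11 = 23
σ = (3, 2, 0, 1): (-6) + 22 + 26 + 8 = 50
σ = (3, 2, 1, 0): (-6) + 22 + (-2) + 11 = 25
Optimal value attained by: σ = (2, 3, 1, 0).
Answer: det⊕(A) = -5; verdict: NONSINGULAR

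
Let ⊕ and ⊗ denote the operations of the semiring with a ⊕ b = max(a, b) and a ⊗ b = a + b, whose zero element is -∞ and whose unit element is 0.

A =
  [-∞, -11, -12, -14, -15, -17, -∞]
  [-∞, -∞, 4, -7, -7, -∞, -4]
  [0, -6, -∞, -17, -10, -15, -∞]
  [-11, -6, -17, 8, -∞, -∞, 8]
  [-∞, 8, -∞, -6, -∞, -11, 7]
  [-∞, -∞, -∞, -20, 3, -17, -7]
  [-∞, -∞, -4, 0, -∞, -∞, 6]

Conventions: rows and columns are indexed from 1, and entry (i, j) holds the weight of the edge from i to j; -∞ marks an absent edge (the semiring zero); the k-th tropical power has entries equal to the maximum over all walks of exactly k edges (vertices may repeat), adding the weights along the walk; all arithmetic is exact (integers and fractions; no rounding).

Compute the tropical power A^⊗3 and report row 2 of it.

A^⊗2:
  [-12, -7, -7, -6, -14, -26, -6]
  [4, 1, -8, 1, -6, -11, 2]
  [-28, -2, -2, -9, -12, -17, -3]
  [-3, 2, 4, 16, -13, -28, 16]
  [-17, -12, 12, 7, 1, -28, 13]
  [-31, 11, -11, -3, -14, -8, 10]
  [-4, -6, 2, 8, -14, -19, 12]
A^⊗3:
  [-7, -6, -3, 2, -14, -22, 2]
  [-8, 2, 5, 9, -6, -13, 9]
  [-2, -4, 2, -1, -9, -17, 3]
  [5, 10, 12, 24, -5, -11, 24]
  [12, 9, 9, 15, 2, -3, 19]
  [-11, -6, 15, 10, 4, -25, 16]
  [2, 2, 8, 16, -8, -13, 18]
Answer: row 2 of A^⊗3 = [-8, 2, 5, 9, -6, -13, 9]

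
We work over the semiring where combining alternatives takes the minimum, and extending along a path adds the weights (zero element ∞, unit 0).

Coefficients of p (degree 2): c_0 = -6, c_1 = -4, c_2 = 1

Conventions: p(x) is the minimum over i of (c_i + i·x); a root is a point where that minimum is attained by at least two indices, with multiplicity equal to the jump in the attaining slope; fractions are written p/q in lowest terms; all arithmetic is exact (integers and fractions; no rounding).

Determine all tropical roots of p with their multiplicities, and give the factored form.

hull edge (i=0, c=-6) to (i=1, c=-4): slope 2, span 1
hull edge (i=1, c=-4) to (i=2, c=1): slope 5, span 1
Factored form: p(x) = 1 ⊗ (x ⊕ (-5)) ⊗ (x ⊕ (-2))
Answer: roots = -5 (mult 1), -2 (mult 1)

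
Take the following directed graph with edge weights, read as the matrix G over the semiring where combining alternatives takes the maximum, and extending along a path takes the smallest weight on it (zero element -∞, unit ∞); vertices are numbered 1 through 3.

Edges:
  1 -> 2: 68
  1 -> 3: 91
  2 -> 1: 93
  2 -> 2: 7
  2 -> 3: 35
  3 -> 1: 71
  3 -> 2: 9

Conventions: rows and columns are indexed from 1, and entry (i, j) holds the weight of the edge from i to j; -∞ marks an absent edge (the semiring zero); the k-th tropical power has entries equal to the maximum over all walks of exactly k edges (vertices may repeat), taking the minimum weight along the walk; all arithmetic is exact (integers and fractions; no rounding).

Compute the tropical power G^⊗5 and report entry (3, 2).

G^⊗2:
  [71, 9, 35]
  [35, 68, 91]
  [9, 68, 71]
G^⊗3:
  [35, 68, 71]
  [71, 35, 35]
  [71, 9, 35]
G^⊗4:
  [71, 35, 35]
  [35, 68, 71]
  [35, 68, 71]
G^⊗5:
  [35, 68, 71]
  [71, 35, 35]
  [71, 35, 35]
Key observation: the optimum is the walk 3->1->2->3->1->2, with weight 71 min 68 min 35 min 71 min 68 = 35.
Optimal value attained by: walk 3->1->2->3->1->2.
Answer: (G^⊗5)[3][2] = 35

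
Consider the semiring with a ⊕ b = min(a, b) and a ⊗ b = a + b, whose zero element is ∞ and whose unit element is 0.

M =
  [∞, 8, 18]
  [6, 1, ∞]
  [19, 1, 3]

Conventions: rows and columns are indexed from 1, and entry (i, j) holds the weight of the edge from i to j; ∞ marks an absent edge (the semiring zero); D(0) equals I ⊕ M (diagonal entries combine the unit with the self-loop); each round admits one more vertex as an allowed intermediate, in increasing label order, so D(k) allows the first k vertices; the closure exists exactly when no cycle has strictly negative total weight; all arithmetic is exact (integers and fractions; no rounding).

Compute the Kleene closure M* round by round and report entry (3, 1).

D(0):
  [0, 8, 18]
  [6, 0, ∞]
  [19, 1, 0]
D(1):
  [0, 8, 18]
  [6, 0, 24]
  [19, 1, 0]
D(2):
  [0, 8, 18]
  [6, 0, 24]
  [7, 1, 0]
D(3):
  [0, 8, 18]
  [6, 0, 24]
  [7, 1, 0]
Answer: M*[3][1] = 7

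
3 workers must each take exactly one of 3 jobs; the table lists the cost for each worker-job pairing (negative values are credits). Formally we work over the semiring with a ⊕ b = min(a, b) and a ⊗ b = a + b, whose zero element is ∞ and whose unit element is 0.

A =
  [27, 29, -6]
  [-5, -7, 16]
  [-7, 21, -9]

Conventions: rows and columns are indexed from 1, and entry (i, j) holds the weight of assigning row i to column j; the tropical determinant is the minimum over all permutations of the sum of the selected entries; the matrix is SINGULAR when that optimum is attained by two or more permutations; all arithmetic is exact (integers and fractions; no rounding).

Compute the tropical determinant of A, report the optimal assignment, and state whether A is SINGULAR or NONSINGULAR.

σ = (1, 2, 3): 27 + (-7) + (-9) = 11
σ = (1, 3, 2): 27 + 16 + 21 = 64
σ = (2, 1, 3): 29 + (-5) + (-9) = 15
σ = (2, 3, 1): 29 + 16 + (-7) = 38
σ = (3, 1, 2): (-6) + (-5) + 21 = 10
σ = (3, 2, 1): (-6) + (-7) + (-7) = -20
Optimal value attained by: σ = (3, 2, 1).
Answer: det⊕(A) = -20; verdict: NONSINGULAR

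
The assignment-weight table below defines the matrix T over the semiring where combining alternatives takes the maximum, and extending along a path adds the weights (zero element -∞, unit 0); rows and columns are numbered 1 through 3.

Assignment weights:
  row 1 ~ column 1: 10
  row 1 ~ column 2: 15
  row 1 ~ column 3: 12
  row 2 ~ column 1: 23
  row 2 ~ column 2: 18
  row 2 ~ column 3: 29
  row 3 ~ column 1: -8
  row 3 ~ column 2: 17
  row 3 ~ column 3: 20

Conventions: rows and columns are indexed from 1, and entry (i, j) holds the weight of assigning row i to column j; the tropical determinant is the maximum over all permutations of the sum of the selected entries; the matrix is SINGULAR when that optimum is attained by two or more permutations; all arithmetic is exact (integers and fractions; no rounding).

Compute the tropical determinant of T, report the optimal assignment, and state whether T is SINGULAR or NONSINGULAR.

σ = (1, 2, 3): 10 + 18 + 20 = 48
σ = (1, 3, 2): 10 + 29 + 17 = 56
σ = (2, 1, 3): 15 + 23 + 20 = 58
σ = (2, 3, 1): 15 + 29 + (-8) = 36
σ = (3, 1, 2): 12 + 23 + 17 = 52
σ = (3, 2, 1): 12 + 18 + (-8) = 22
Optimal value attained by: σ = (2, 1, 3).
Answer: det⊕(T) = 58; verdict: NONSINGULAR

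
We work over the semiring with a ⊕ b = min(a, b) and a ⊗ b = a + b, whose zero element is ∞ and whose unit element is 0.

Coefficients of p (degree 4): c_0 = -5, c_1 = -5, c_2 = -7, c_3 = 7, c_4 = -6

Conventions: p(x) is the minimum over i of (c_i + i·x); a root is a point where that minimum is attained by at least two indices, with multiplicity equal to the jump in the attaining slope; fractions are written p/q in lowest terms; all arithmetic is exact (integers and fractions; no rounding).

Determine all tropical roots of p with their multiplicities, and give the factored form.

hull edge (i=0, c=-5) to (i=2, c=-7): slope -1, span 2
hull edge (i=2, c=-7) to (i=4, c=-6): slope 1/2, span 2
Factored form: p(x) = -6 ⊗ (x ⊕ (-1/2)) ⊗ (x ⊕ (-1/2)) ⊗ (x ⊕ 1) ⊗ (x ⊕ 1)
Answer: roots = -1/2 (mult 2), 1 (mult 2)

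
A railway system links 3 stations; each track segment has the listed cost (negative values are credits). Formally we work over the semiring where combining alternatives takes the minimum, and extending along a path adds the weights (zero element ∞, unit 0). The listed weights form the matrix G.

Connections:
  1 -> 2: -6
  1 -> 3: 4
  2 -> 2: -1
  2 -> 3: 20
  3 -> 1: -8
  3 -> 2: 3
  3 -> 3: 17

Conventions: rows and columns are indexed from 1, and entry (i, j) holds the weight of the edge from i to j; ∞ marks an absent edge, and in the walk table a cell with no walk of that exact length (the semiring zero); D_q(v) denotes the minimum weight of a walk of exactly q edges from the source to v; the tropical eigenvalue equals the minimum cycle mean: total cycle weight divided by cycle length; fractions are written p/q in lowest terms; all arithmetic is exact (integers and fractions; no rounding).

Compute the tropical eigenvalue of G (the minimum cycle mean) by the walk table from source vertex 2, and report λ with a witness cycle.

q=0: [∞, 0, ∞]
q=1: [∞, -1, 20]
q=2: [12, -2, 19]
q=3: [11, -3, 16]
Optimal cycle mean attained by: cycle 1->3->1, total 4 + (-8), length 2.
Answer: λ = -2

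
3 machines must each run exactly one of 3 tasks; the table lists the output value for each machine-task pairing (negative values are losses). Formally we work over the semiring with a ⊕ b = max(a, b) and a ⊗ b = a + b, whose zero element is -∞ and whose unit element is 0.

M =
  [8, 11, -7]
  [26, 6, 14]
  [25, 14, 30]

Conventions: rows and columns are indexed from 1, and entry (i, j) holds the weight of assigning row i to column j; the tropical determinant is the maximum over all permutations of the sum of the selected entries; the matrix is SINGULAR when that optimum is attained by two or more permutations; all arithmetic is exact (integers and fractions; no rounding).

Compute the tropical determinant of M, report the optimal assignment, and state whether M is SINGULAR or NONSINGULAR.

σ = (1, 2, 3): 8 + 6 + 30 = 44
σ = (1, 3, 2): 8 + 14 + 14 = 36
σ = (2, 1, 3): 11 + 26 + 30 = 67
σ = (2, 3, 1): 11 + 14 + 25 = 50
σ = (3, 1, 2): (-7) + 26 + 14 = 33
σ = (3, 2, 1): (-7) + 6 + 25 = 24
Optimal value attained by: σ = (2, 1, 3).
Answer: det⊕(M) = 67; verdict: NONSINGULAR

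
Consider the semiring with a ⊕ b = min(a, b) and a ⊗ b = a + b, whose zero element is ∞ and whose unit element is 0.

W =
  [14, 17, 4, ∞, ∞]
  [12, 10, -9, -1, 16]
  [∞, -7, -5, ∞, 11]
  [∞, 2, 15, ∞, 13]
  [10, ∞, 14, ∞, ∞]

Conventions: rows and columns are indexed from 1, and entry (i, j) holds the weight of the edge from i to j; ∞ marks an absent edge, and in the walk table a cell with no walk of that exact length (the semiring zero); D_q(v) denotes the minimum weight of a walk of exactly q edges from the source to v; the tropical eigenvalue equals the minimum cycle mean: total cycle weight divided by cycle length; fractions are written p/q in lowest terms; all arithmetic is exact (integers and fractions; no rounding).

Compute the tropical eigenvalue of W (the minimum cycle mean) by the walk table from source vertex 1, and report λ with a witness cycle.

q=0: [0, ∞, ∞, ∞, ∞]
q=1: [14, 17, 4, ∞, ∞]
q=2: [28, -3, -1, 16, 15]
q=3: [9, -8, -12, -4, 10]
q=4: [4, -19, -17, -9, -1]
q=5: [-7, -24, -28, -20, -6]
Optimal cycle mean attained by: cycle 2->3->2, total (-9) + (-7), length 2.
Answer: λ = -8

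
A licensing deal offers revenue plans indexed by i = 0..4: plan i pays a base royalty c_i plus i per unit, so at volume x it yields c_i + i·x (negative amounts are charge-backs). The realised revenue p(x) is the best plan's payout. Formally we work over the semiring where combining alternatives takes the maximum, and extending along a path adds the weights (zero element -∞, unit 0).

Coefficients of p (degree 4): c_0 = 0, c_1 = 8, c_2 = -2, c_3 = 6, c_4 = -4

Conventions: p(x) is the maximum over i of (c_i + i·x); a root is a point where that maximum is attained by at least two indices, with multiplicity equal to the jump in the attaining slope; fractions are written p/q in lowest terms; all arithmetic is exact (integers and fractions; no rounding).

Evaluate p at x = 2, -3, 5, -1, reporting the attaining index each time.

p(2) = max(0+0·2=0, 8+1·2=10, -2+2·2=2, 6+3·2=12, -4+4·2=4) = 12 (attained by i=3)
p(-3) = max(0+0·(-3)=0, 8+1·(-3)=5, -2+2·(-3)=-8, 6+3·(-3)=-3, -4+4·(-3)=-16) = 5 (attained by i=1)
p(5) = max(0+0·5=0, 8+1·5=13, -2+2·5=8, 6+3·5=21, -4+4·5=16) = 21 (attained by i=3)
p(-1) = max(0+0·(-1)=0, 8+1·(-1)=7, -2+2·(-1)=-4, 6+3·(-1)=3, -4+4·(-1)=-8) = 7 (attained by i=1)
Answer: p(2) = 12; p(-3) = 5; p(5) = 21; p(-1) = 7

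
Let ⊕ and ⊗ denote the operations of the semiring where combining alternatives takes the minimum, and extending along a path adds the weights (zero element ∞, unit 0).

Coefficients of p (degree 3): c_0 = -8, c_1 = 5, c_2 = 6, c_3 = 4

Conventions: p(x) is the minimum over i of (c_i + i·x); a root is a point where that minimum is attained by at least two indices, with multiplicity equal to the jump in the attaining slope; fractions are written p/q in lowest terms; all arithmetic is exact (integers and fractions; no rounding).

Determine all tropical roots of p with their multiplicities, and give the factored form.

hull edge (i=0, c=-8) to (i=3, c=4): slope 4, span 3
Factored form: p(x) = 4 ⊗ (x ⊕ (-4)) ⊗ (x ⊕ (-4)) ⊗ (x ⊕ (-4))
Answer: roots = -4 (mult 3)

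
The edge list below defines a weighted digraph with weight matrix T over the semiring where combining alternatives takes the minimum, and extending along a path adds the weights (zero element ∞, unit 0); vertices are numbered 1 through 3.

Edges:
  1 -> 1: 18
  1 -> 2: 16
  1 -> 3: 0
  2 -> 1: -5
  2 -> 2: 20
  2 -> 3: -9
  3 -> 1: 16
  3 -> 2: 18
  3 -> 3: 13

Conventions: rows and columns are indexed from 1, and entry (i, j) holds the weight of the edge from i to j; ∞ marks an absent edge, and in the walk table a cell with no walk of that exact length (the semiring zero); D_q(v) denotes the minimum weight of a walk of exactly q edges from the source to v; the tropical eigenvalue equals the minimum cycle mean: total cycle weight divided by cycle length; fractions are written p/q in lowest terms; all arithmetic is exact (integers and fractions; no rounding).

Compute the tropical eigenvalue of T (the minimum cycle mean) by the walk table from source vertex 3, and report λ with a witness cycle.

q=0: [∞, ∞, 0]
q=1: [16, 18, 13]
q=2: [13, 31, 9]
q=3: [25, 27, 13]
Optimal cycle mean attained by: cycle 1->3->2->1, total 0 + 18 + (-5), length 3.
Answer: λ = 13/3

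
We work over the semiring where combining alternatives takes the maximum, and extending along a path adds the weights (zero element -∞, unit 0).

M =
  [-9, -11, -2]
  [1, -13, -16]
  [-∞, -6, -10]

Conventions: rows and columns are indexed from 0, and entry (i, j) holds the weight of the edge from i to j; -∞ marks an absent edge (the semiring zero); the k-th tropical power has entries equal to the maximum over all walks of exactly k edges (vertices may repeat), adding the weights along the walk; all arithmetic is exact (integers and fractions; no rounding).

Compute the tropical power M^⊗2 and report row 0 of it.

M^⊗2:
  [-10, -8, -11]
  [-8, -10, -1]
  [-5, -16, -20]
Answer: row 0 of M^⊗2 = [-10, -8, -11]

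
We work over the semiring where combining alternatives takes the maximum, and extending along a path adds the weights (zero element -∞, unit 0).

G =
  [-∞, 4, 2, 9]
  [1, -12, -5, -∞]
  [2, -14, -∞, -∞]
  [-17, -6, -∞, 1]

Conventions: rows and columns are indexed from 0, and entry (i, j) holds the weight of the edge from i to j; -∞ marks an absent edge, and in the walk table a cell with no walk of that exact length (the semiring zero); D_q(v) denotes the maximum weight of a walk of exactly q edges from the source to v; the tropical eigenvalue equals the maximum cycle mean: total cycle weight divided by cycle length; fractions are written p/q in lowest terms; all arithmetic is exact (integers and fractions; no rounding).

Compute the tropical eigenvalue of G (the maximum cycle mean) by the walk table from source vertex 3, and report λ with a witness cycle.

q=0: [-∞, -∞, -∞, 0]
q=1: [-17, -6, -∞, 1]
q=2: [-5, -5, -11, 2]
q=3: [-4, -1, -3, 4]
q=4: [0, 0, -2, 5]
Optimal cycle mean attained by: cycle 0->1->0, total 4 + 1, length 2.
Answer: λ = 5/2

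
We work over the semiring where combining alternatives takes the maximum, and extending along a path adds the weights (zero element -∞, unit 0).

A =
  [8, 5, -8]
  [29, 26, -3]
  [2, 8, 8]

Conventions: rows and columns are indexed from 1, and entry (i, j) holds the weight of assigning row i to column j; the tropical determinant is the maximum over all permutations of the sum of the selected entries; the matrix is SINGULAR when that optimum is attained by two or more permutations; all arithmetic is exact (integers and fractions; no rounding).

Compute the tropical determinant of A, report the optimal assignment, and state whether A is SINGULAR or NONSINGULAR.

σ = (1, 2, 3): 8 + 26 + 8 = 42
σ = (1, 3, 2): 8 + (-3) + 8 = 13
σ = (2, 1, 3): 5 + 29 + 8 = 42
σ = (2, 3, 1): 5 + (-3) + 2 = 4
σ = (3, 1, 2): (-8) + 29 + 8 = 29
σ = (3, 2, 1): (-8) + 26 + 2 = 20
Optimal value attained by: σ = (1, 2, 3).
Answer: det⊕(A) = 42; verdict: SINGULAR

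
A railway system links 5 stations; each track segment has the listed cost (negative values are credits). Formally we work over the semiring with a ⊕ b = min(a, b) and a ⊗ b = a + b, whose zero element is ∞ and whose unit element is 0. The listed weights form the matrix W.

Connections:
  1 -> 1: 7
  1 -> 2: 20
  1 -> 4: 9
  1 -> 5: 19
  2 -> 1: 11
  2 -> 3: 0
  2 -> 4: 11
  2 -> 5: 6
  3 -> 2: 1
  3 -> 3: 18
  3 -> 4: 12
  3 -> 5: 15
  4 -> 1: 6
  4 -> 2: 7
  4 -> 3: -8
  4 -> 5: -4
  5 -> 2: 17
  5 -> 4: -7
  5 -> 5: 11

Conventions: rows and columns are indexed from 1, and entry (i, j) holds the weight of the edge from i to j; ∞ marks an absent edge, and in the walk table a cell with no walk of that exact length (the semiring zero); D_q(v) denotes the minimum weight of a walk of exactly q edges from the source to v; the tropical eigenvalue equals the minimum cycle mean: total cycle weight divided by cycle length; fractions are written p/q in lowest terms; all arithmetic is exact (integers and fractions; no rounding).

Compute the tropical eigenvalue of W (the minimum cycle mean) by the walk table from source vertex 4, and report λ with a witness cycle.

q=0: [∞, ∞, ∞, 0, ∞]
q=1: [6, 7, -8, ∞, -4]
q=2: [13, -7, 7, -11, 7]
q=3: [-5, -4, -19, 0, -15]
q=4: [2, -18, -8, -22, -4]
q=5: [-16, -15, -30, -11, -26]
Optimal cycle mean attained by: cycle 4->5->4, total (-4) + (-7), length 2.
Answer: λ = -11/2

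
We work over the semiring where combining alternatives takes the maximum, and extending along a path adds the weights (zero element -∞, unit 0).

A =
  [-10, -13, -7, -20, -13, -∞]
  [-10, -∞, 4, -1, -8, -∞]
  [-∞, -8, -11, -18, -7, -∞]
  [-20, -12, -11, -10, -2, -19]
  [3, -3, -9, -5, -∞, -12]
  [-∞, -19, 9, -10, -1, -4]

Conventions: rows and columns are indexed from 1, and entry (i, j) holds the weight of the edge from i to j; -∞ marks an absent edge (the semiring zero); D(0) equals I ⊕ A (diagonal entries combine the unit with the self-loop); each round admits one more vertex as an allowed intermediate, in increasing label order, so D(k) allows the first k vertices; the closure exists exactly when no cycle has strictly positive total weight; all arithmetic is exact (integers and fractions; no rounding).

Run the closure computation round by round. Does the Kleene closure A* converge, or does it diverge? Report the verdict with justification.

D(0):
  [0, -13, -7, -20, -13, -∞]
  [-10, 0, 4, -1, -8, -∞]
  [-∞, -8, 0, -18, -7, -∞]
  [-20, -12, -11, 0, -2, -19]
  [3, -3, -9, -5, 0, -12]
  [-∞, -19, 9, -10, -1, 0]
D(1):
  [0, -13, -7, -20, -13, -∞]
  [-10, 0, 4, -1, -8, -∞]
  [-∞, -8, 0, -18, -7, -∞]
  [-20, -12, -11, 0, -2, -19]
  [3, -3, -4, -5, 0, -12]
  [-∞, -19, 9, -10, -1, 0]
D(2):
  [0, -13, -7, -14, -13, -∞]
  [-10, 0, 4, -1, -8, -∞]
  [-18, -8, 0, -9, -7, -∞]
  [-20, -12, -8, 0, -2, -19]
  [3, -3, 1, -4, 0, -12]
  [-29, -19, 9, -10, -1, 0]
D(3):
  [0, -13, -7, -14, -13, -∞]
  [-10, 0, 4, -1, -3, -∞]
  [-18, -8, 0, -9, -7, -∞]
  [-20, -12, -8, 0, -2, -19]
  [3, -3, 1, -4, 0, -12]
  [-9, 1, 9, 0, 2, 0]
D(4):
  [0, -13, -7, -14, -13, -33]
  [-10, 0, 4, -1, -3, -20]
  [-18, -8, 0, -9, -7, -28]
  [-20, -12, -8, 0, -2, -19]
  [3, -3, 1, -4, 0, -12]
  [-9, 1, 9, 0, 2, 0]
D(5):
  [0, -13, -7, -14, -13, -25]
  [0, 0, 4, -1, -3, -15]
  [-4, -8, 0, -9, -7, -19]
  [1, -5, -1, 0, -2, -14]
  [3, -3, 1, -4, 0, -12]
  [5, 1, 9, 0, 2, 0]
D(6):
  [0, -13, -7, -14, -13, -25]
  [0, 0, 4, -1, -3, -15]
  [-4, -8, 0, -9, -7, -19]
  [1, -5, -1, 0, -2, -14]
  [3, -3, 1, -4, 0, -12]
  [5, 1, 9, 0, 2, 0]
Key observation: every diagonal entry stays at the unit through all rounds, so no improving cycle exists.
Answer: CONVERGES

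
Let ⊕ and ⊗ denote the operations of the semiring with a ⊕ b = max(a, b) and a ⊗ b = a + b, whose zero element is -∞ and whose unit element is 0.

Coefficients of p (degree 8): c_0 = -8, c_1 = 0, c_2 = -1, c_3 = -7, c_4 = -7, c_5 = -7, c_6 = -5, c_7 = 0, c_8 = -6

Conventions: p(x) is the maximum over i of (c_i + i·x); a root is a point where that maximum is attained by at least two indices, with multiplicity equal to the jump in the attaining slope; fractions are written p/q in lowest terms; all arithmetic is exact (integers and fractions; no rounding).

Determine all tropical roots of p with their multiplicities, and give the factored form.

hull edge (i=0, c=-8) to (i=1, c=0): slope 8, span 1
hull edge (i=1, c=0) to (i=7, c=0): slope 0, span 6
hull edge (i=7, c=0) to (i=8, c=-6): slope -6, span 1
Factored form: p(x) = -6 ⊗ (x ⊕ (-8)) ⊗ (x ⊕ 0) ⊗ (x ⊕ 0) ⊗ (x ⊕ 0) ⊗ (x ⊕ 0) ⊗ (x ⊕ 0) ⊗ (x ⊕ 0) ⊗ (x ⊕ 6)
Answer: roots = -8 (mult 1), 0 (mult 6), 6 (mult 1)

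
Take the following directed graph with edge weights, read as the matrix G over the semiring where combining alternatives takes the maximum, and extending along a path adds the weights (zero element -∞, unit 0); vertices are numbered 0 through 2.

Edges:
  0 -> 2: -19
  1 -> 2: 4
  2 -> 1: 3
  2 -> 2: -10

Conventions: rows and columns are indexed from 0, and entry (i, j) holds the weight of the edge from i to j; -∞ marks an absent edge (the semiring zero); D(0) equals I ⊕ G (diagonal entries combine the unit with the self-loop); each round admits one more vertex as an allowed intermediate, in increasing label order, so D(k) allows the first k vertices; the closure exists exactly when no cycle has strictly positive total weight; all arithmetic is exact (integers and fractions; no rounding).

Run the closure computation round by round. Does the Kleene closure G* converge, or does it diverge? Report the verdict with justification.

D(0):
  [0, -∞, -19]
  [-∞, 0, 4]
  [-∞, 3, 0]
D(1):
  [0, -∞, -19]
  [-∞, 0, 4]
  [-∞, 3, 0]
Detection: at round 2, diagonal entry (2, 2) turns strictly positive.
Key observation: the cycle 2->1->2 has total weight 3 + 4, which is strictly positive.
Answer: DIVERGES — positive cycle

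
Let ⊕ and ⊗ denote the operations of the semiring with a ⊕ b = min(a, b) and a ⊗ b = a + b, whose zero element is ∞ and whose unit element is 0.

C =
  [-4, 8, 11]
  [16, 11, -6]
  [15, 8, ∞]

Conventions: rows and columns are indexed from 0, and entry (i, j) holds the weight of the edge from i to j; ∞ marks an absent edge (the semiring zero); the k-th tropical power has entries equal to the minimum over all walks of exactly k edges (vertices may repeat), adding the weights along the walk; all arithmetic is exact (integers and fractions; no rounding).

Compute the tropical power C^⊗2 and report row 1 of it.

C^⊗2:
  [-8, 4, 2]
  [9, 2, 5]
  [11, 19, 2]
Answer: row 1 of C^⊗2 = [9, 2, 5]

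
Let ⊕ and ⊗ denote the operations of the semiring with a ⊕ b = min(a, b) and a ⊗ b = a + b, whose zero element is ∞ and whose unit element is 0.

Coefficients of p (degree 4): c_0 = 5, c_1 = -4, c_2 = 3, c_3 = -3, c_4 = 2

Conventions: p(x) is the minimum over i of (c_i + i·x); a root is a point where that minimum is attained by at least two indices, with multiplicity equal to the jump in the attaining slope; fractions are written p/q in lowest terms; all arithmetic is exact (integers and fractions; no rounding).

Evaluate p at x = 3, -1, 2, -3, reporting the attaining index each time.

p(3) = min(5+0·3=5, -4+1·3=-1, 3+2·3=9, -3+3·3=6, 2+4·3=14) = -1 (attained by i=1)
p(-1) = min(5+0·(-1)=5, -4+1·(-1)=-5, 3+2·(-1)=1, -3+3·(-1)=-6, 2+4·(-1)=-2) = -6 (attained by i=3)
p(2) = min(5+0·2=5, -4+1·2=-2, 3+2·2=7, -3+3·2=3, 2+4·2=10) = -2 (attained by i=1)
p(-3) = min(5+0·(-3)=5, -4+1·(-3)=-7, 3+2·(-3)=-3, -3+3·(-3)=-12, 2+4·(-3)=-10) = -12 (attained by i=3)
Answer: p(3) = -1; p(-1) = -6; p(2) = -2; p(-3) = -12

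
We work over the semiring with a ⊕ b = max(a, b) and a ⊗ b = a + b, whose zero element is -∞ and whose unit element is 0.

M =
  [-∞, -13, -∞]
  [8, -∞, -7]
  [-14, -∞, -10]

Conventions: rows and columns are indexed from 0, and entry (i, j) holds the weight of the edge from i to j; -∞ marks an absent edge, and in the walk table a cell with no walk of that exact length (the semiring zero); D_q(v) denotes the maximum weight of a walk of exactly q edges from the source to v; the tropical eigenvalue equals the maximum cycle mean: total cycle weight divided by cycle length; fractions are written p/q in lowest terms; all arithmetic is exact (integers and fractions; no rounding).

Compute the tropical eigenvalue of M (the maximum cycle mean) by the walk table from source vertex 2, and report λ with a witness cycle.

q=0: [-∞, -∞, 0]
q=1: [-14, -∞, -10]
q=2: [-24, -27, -20]
q=3: [-19, -37, -30]
Optimal cycle mean attained by: cycle 0->1->0, total (-13) + 8, length 2.
Answer: λ = -5/2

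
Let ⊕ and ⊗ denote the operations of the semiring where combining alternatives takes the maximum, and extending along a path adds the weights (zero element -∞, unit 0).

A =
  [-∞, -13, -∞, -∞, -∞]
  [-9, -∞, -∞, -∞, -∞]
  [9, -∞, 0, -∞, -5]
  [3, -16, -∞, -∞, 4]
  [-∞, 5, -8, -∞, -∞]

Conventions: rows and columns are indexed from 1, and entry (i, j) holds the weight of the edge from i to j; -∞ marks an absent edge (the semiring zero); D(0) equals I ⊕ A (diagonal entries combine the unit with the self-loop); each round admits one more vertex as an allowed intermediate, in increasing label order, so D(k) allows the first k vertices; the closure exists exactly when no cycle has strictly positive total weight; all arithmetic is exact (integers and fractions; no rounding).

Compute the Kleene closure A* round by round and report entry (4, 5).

D(0):
  [0, -13, -∞, -∞, -∞]
  [-9, 0, -∞, -∞, -∞]
  [9, -∞, 0, -∞, -5]
  [3, -16, -∞, 0, 4]
  [-∞, 5, -8, -∞, 0]
D(1):
  [0, -13, -∞, -∞, -∞]
  [-9, 0, -∞, -∞, -∞]
  [9, -4, 0, -∞, -5]
  [3, -10, -∞, 0, 4]
  [-∞, 5, -8, -∞, 0]
D(2):
  [0, -13, -∞, -∞, -∞]
  [-9, 0, -∞, -∞, -∞]
  [9, -4, 0, -∞, -5]
  [3, -10, -∞, 0, 4]
  [-4, 5, -8, -∞, 0]
D(3):
  [0, -13, -∞, -∞, -∞]
  [-9, 0, -∞, -∞, -∞]
  [9, -4, 0, -∞, -5]
  [3, -10, -∞, 0, 4]
  [1, 5, -8, -∞, 0]
D(4):
  [0, -13, -∞, -∞, -∞]
  [-9, 0, -∞, -∞, -∞]
  [9, -4, 0, -∞, -5]
  [3, -10, -∞, 0, 4]
  [1, 5, -8, -∞, 0]
D(5):
  [0, -13, -∞, -∞, -∞]
  [-9, 0, -∞, -∞, -∞]
  [9, 0, 0, -∞, -5]
  [5, 9, -4, 0, 4]
  [1, 5, -8, -∞, 0]
Answer: A*[4][5] = 4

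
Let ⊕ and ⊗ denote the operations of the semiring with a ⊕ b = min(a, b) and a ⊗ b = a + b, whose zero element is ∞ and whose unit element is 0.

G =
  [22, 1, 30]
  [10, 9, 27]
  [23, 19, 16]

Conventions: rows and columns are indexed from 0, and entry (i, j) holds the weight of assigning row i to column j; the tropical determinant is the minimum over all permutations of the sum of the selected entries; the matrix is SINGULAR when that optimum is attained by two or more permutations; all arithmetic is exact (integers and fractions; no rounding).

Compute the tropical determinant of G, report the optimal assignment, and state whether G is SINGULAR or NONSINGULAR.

σ = (0, 1, 2): 22 + 9 + 16 = 47
σ = (0, 2, 1): 22 + 27 + 19 = 68
σ = (1, 0, 2): 1 + 10 + 16 = 27
σ = (1, 2, 0): 1 + 27 + 23 = 51
σ = (2, 0, 1): 30 + 10 + 19 = 59
σ = (2, 1, 0): 30 + 9 + 23 = 62
Optimal value attained by: σ = (1, 0, 2).
Answer: det⊕(G) = 27; verdict: NONSINGULAR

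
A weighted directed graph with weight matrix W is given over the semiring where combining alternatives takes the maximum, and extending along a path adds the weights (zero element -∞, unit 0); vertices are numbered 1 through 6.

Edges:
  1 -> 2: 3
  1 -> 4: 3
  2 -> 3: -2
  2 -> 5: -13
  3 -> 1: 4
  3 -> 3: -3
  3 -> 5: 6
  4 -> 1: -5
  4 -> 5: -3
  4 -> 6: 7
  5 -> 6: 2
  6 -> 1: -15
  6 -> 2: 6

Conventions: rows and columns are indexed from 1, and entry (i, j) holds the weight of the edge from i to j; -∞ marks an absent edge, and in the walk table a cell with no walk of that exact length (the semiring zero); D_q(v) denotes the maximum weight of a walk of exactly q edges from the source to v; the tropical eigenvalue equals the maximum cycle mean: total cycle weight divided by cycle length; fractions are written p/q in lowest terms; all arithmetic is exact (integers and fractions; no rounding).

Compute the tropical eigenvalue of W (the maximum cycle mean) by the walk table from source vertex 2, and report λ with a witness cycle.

q=0: [-∞, 0, -∞, -∞, -∞, -∞]
q=1: [-∞, -∞, -2, -∞, -13, -∞]
q=2: [2, -∞, -5, -∞, 4, -11]
q=3: [-1, 5, -8, 5, 1, 6]
q=4: [0, 12, 3, 2, 2, 12]
q=5: [7, 18, 10, 3, 9, 9]
q=6: [14, 15, 16, 10, 16, 11]
Optimal cycle mean attained by: cycle 1->4->6->2->3->1, total 3 + 7 + 6 + (-2) + 4, length 5.
Answer: λ = 18/5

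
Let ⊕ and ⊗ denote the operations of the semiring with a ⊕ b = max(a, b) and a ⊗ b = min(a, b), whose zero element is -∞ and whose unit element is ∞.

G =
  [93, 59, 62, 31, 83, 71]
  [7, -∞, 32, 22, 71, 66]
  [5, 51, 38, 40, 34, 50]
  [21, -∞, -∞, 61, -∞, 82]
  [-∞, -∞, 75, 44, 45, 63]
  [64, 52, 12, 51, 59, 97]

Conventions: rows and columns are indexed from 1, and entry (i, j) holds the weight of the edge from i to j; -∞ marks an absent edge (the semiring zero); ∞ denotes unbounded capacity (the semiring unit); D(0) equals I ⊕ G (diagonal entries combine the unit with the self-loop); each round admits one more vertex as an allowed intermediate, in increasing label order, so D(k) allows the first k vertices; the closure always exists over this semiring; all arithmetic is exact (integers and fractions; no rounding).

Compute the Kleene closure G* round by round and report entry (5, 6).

D(0):
  [∞, 59, 62, 31, 83, 71]
  [7, ∞, 32, 22, 71, 66]
  [5, 51, ∞, 40, 34, 50]
  [21, -∞, -∞, ∞, -∞, 82]
  [-∞, -∞, 75, 44, ∞, 63]
  [64, 52, 12, 51, 59, ∞]
D(1):
  [∞, 59, 62, 31, 83, 71]
  [7, ∞, 32, 22, 71, 66]
  [5, 51, ∞, 40, 34, 50]
  [21, 21, 21, ∞, 21, 82]
  [-∞, -∞, 75, 44, ∞, 63]
  [64, 59, 62, 51, 64, ∞]
D(2):
  [∞, 59, 62, 31, 83, 71]
  [7, ∞, 32, 22, 71, 66]
  [7, 51, ∞, 40, 51, 51]
  [21, 21, 21, ∞, 21, 82]
  [-∞, -∞, 75, 44, ∞, 63]
  [64, 59, 62, 51, 64, ∞]
D(3):
  [∞, 59, 62, 40, 83, 71]
  [7, ∞, 32, 32, 71, 66]
  [7, 51, ∞, 40, 51, 51]
  [21, 21, 21, ∞, 21, 82]
  [7, 51, 75, 44, ∞, 63]
  [64, 59, 62, 51, 64, ∞]
D(4):
  [∞, 59, 62, 40, 83, 71]
  [21, ∞, 32, 32, 71, 66]
  [21, 51, ∞, 40, 51, 51]
  [21, 21, 21, ∞, 21, 82]
  [21, 51, 75, 44, ∞, 63]
  [64, 59, 62, 51, 64, ∞]
D(5):
  [∞, 59, 75, 44, 83, 71]
  [21, ∞, 71, 44, 71, 66]
  [21, 51, ∞, 44, 51, 51]
  [21, 21, 21, ∞, 21, 82]
  [21, 51, 75, 44, ∞, 63]
  [64, 59, 64, 51, 64, ∞]
D(6):
  [∞, 59, 75, 51, 83, 71]
  [64, ∞, 71, 51, 71, 66]
  [51, 51, ∞, 51, 51, 51]
  [64, 59, 64, ∞, 64, 82]
  [63, 59, 75, 51, ∞, 63]
  [64, 59, 64, 51, 64, ∞]
Answer: G*[5][6] = 63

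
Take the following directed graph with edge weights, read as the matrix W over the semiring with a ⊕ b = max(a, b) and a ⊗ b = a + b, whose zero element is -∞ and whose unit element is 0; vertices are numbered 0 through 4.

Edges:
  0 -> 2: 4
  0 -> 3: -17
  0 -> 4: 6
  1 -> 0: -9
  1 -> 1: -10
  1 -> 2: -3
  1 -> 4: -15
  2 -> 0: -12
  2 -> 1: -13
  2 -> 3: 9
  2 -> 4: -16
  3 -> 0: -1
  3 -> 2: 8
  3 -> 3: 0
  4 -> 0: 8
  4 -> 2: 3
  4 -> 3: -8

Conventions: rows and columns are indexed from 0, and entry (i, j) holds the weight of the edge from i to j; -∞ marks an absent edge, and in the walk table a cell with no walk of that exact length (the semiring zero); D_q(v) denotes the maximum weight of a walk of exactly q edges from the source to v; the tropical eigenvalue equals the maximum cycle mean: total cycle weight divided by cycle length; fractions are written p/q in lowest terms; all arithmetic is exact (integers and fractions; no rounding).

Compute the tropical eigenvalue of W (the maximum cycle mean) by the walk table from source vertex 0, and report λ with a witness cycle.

q=0: [0, -∞, -∞, -∞, -∞]
q=1: [-∞, -∞, 4, -17, 6]
q=2: [14, -9, 9, 13, -12]
q=3: [12, -4, 21, 18, 20]
q=4: [28, 8, 26, 30, 18]
q=5: [29, 13, 38, 35, 34]
Optimal cycle mean attained by: cycle 2->3->2, total 9 + 8, length 2.
Answer: λ = 17/2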